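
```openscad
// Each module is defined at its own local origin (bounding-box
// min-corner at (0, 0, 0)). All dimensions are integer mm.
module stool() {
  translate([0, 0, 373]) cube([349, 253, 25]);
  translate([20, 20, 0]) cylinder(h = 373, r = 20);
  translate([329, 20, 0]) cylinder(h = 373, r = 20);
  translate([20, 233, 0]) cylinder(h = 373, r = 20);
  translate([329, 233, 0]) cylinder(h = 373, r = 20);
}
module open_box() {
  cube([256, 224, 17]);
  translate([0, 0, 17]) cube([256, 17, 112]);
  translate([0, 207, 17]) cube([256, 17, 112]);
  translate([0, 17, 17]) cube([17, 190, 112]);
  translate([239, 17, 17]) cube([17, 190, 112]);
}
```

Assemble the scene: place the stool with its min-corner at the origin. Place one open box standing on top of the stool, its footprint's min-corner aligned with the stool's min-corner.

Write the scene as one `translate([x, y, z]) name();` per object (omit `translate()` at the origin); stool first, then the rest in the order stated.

stool();
translate([0, 0, 398]) open_box();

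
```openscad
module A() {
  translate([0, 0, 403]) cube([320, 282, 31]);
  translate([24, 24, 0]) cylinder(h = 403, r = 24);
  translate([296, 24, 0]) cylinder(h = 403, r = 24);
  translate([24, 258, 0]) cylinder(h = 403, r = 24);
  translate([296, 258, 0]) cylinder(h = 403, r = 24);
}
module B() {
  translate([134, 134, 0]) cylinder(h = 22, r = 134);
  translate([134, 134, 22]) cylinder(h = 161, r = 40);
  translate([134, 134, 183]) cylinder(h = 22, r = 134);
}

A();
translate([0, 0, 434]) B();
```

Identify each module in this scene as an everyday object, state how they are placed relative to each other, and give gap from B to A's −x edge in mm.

A is a stool. B is a spool. The spool is on top of the stool. The gap from the spool to the stool's −x edge is 0 mm.

The spool's min-x is at 0; the stool's min-x is 0; gap = 0 mm.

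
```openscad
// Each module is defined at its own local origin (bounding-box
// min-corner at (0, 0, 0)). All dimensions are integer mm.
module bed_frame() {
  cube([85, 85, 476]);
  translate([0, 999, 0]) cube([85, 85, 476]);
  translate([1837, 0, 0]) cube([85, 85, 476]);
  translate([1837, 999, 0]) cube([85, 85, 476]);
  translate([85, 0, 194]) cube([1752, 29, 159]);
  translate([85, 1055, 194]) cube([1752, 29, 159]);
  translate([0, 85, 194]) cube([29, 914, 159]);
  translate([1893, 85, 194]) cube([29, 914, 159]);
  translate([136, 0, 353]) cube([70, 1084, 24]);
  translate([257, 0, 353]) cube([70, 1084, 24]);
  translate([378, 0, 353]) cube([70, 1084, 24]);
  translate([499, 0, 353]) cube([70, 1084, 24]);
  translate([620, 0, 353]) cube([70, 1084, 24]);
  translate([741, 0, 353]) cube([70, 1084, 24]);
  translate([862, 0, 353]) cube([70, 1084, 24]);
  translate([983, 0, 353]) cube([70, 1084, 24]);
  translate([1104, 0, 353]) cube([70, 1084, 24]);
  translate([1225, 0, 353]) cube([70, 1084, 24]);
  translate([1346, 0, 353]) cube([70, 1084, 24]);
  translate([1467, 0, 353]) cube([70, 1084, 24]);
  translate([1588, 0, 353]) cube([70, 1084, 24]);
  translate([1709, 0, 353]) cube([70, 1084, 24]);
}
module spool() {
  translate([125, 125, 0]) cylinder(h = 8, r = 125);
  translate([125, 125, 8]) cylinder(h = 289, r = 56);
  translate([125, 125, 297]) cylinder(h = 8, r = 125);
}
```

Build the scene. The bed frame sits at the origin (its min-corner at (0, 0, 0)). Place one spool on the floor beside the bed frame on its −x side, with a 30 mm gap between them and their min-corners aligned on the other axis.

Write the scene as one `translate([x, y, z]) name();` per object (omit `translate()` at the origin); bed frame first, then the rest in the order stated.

bed_frame();
translate([-280, 0, 0]) spool();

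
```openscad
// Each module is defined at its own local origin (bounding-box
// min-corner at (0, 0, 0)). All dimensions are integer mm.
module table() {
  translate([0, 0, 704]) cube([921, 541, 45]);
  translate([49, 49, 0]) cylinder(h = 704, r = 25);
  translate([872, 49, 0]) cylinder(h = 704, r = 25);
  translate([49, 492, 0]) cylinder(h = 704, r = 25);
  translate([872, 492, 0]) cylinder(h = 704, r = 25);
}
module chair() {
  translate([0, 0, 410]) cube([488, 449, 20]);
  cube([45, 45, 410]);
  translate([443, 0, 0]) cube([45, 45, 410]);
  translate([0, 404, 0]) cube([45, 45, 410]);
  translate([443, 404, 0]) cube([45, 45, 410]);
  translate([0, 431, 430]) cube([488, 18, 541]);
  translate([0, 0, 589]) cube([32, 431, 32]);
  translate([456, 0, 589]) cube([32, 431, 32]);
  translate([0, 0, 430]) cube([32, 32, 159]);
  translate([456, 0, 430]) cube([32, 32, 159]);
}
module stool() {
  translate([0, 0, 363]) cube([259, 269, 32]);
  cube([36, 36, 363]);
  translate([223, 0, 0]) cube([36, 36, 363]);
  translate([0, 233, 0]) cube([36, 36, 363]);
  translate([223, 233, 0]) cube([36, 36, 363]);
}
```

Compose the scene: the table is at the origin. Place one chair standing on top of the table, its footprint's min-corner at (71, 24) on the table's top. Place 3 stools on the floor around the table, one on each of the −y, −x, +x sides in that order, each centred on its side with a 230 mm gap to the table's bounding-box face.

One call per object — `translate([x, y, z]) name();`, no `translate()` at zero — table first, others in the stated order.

table();
translate([71, 24, 749]) chair();
translate([331, -499, 0]) stool();
translate([-489, 136, 0]) stool();
translate([1151, 136, 0]) stool();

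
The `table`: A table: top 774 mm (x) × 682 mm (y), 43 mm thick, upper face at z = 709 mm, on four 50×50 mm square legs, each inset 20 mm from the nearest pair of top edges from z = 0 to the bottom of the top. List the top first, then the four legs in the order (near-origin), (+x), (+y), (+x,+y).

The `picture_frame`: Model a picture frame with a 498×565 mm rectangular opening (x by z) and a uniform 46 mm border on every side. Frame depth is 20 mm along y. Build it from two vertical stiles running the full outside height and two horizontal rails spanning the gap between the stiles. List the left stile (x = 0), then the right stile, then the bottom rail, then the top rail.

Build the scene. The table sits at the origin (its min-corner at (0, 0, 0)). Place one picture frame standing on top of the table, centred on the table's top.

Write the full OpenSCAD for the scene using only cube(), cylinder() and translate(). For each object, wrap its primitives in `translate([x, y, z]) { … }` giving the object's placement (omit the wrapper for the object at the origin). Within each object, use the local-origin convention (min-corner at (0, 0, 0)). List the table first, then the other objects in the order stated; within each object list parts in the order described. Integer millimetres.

translate([0, 0, 666]) cube([774, 682, 43]);
translate([20, 20, 0]) cube([50, 50, 666]);
translate([704, 20, 0]) cube([50, 50, 666]);
translate([20, 612, 0]) cube([50, 50, 666]);
translate([704, 612, 0]) cube([50, 50, 666]);
translate([92, 331, 709]) {
  cube([46, 20, 657]);
  translate([544, 0, 0]) cube([46, 20, 657]);
  translate([46, 0, 0]) cube([498, 20, 46]);
  translate([46, 0, 611]) cube([498, 20, 46]);
}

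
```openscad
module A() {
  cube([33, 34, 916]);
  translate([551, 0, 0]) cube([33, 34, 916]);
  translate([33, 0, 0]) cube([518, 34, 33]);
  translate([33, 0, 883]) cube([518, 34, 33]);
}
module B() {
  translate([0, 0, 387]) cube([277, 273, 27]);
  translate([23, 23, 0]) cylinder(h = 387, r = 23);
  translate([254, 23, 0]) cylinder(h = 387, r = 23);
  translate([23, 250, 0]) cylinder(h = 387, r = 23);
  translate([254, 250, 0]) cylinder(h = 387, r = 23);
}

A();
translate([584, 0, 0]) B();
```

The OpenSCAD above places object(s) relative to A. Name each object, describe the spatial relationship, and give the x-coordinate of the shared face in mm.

A is a picture frame. B is a stool. The stool is against the picture frame's +x side, with their −y faces flush. The x-coordinate of the shared face is 584 mm.

The picture frame's +x face and the stool's −x face are both at x = 584 mm.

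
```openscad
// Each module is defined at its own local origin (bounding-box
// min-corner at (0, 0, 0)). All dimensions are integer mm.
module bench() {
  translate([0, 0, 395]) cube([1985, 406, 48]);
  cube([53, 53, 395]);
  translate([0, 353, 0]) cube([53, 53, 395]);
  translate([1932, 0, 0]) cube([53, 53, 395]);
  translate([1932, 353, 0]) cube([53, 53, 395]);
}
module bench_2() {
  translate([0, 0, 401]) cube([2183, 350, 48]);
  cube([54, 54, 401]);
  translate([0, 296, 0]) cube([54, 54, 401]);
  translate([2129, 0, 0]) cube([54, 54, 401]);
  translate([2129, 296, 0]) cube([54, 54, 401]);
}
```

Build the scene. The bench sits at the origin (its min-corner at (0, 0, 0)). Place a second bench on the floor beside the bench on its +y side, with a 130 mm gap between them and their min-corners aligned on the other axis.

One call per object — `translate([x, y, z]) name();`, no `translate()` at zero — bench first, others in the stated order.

bench();
translate([0, 536, 0]) bench_2();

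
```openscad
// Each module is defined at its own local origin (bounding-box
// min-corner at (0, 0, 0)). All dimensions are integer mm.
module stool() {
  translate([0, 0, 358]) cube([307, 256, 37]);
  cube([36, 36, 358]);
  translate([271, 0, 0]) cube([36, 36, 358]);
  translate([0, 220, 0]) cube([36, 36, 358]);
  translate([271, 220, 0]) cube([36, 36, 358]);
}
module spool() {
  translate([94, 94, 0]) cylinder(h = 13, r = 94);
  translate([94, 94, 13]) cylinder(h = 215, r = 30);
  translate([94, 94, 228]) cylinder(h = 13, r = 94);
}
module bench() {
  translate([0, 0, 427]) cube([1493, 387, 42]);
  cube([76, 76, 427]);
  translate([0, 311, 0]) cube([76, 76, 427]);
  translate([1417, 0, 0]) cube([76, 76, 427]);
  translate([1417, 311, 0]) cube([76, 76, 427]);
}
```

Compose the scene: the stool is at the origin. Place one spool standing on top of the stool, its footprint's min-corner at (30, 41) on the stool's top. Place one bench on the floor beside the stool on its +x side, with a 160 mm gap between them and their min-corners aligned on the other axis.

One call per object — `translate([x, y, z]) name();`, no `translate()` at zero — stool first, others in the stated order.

stool();
translate([30, 41, 395]) spool();
translate([467, 0, 0]) bench();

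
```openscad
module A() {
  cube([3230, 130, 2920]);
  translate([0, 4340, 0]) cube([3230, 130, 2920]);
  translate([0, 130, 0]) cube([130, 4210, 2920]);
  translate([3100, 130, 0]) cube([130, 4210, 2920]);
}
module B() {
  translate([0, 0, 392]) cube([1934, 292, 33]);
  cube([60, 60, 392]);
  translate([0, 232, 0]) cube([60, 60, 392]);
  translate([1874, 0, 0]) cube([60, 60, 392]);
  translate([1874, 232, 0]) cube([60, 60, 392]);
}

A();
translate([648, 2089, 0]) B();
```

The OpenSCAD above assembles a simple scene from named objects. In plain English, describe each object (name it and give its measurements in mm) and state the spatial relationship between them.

A is the wall frame of a small rectangular building: four walls, each 2920 mm tall and 130 mm thick, enclosing a footprint 3230 mm (x) by 4470 mm (y) outside-to-outside, with no floor or roof. The front and back walls (the −y and +y sides) span the full width; the two side walls fit between them.

B is a long wooden bench with a 1934 mm (x) × 292 mm (y) seat, 33 mm thick, its top surface 425 mm above the floor. Four 60 mm square legs at the seat corners, flush with the edges, run from z = 0 to the seat underside.

The bench sits inside the house frame, centred.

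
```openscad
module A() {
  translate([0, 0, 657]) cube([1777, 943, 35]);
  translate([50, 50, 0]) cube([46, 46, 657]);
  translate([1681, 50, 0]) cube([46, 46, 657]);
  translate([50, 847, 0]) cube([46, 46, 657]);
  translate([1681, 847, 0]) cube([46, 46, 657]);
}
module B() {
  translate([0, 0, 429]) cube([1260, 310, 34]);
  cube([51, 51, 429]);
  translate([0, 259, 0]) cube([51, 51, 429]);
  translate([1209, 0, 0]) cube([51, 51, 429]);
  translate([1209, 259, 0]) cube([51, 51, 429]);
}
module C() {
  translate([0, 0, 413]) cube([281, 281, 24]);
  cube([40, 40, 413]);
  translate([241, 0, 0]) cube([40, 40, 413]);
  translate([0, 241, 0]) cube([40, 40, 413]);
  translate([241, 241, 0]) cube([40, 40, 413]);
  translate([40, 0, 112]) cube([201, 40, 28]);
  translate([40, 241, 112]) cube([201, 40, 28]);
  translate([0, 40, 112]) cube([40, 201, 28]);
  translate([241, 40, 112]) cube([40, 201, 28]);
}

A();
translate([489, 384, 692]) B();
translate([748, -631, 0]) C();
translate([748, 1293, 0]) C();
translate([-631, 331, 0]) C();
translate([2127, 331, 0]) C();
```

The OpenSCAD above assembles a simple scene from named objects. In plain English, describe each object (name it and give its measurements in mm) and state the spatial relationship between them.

A is a table: top 1777 mm (x) × 943 mm (y), 35 mm thick, upper face at z = 692 mm, on four 46×46 mm square legs, each inset 50 mm from the nearest pair of top edges, running from z = 0 to the bottom of the top.

B is a bench: a 1260×310 mm seat slab, 34 mm thick, top at z = 463 mm, on four 51×51 mm square legs flush with the seat corners and standing on z = 0.

C is a simple wooden stool: a rectangular seat 281 mm (x) by 281 mm (y), 24 mm thick, top face at z = 437 mm, on four square legs, each 40×40 mm in cross-section. The legs rest on z = 0, each flush with a corner of the seat. Four stretchers, 40 mm wide and 28 mm tall, connect adjacent legs with their undersides at z = 112 mm, each running between the inner faces of the legs it joins and aligned with the legs' outer faces on the other axis.

The bench is on top of the table. Four stools sit around the table at the −y, +y, −x, +x sides.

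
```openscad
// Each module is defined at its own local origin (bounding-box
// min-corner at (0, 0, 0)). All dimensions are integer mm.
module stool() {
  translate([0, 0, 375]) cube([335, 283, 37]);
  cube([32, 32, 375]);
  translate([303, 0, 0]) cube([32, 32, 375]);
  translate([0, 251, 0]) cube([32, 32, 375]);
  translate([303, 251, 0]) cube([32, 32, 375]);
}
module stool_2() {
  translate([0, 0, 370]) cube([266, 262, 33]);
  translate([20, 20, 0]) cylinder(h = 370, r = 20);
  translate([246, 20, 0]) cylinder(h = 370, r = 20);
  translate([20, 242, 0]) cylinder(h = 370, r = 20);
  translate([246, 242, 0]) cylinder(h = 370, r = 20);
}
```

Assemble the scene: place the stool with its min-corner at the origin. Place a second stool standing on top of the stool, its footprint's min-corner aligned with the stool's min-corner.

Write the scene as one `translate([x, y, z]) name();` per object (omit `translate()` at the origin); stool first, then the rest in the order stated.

stool();
translate([0, 0, 412]) stool_2();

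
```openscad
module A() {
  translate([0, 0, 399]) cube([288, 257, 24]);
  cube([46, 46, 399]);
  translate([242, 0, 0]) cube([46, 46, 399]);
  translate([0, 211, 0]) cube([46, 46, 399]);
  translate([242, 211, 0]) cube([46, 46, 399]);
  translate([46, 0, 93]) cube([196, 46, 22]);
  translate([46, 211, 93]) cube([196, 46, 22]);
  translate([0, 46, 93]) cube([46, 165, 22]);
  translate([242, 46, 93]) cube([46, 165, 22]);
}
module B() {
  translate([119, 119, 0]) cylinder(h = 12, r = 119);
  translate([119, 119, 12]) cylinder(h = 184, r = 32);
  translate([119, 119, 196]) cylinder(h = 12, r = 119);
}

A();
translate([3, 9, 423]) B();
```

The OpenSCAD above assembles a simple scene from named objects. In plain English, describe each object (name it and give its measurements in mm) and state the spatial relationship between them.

A is a simple wooden stool: a rectangular seat 288 mm (x) by 257 mm (y), 24 mm thick, top face at z = 423 mm, on four square legs, each 46×46 mm in cross-section. The legs rest on z = 0, each flush with a corner of the seat. Four stretchers, 46 mm wide and 22 mm tall, connect adjacent legs with their undersides at z = 93 mm, each running between the inner faces of the legs it joins and aligned with the legs' outer faces on the other axis.

B is a spool: two coaxial disc flanges of radius 119 mm and thickness 12 mm, joined by a core cylinder of radius 32 mm and height 184 mm. The lower flange rests on z = 0 and the three cylinders share a vertical axis.

The spool is on top of the stool.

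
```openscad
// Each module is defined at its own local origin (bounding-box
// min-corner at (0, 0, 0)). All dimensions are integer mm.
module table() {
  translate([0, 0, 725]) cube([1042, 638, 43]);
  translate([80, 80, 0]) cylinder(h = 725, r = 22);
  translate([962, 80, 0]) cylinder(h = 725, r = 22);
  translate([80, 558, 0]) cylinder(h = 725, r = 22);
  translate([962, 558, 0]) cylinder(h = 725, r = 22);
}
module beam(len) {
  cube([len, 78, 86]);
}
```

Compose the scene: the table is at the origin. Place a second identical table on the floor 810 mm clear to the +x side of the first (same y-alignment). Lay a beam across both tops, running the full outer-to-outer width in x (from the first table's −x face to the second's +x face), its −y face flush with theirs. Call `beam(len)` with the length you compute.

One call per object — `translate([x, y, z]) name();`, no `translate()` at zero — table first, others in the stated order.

table();
translate([1852, 0, 0]) table();
translate([0, 0, 768]) beam(2894);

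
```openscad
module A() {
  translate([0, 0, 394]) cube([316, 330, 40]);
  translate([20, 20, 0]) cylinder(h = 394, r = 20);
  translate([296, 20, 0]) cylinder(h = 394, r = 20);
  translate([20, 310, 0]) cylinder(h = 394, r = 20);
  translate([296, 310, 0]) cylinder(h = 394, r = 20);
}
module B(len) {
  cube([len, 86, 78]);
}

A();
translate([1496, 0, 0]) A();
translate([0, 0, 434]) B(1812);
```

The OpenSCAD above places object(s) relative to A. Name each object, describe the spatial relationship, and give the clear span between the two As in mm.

Second stool starts at x = 1496; first ends at x = 316; clear span = 1496 − 316 = 1180 mm.

A is a stool. B is a beam. A beam spans the tops of two stools. The clear span between the two stools is 1180 mm.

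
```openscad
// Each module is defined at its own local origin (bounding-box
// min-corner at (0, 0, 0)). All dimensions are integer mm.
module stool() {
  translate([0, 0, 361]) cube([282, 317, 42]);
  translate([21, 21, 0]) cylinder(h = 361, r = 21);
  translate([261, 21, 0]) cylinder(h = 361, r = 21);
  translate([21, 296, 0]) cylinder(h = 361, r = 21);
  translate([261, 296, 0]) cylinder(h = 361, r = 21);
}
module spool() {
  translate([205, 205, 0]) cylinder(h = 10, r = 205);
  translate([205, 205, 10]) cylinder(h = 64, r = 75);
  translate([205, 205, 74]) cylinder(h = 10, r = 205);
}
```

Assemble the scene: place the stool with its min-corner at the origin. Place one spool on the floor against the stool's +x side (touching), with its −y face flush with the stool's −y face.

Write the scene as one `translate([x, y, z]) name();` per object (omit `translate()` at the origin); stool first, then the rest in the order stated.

stool();
translate([282, 0, 0]) spool();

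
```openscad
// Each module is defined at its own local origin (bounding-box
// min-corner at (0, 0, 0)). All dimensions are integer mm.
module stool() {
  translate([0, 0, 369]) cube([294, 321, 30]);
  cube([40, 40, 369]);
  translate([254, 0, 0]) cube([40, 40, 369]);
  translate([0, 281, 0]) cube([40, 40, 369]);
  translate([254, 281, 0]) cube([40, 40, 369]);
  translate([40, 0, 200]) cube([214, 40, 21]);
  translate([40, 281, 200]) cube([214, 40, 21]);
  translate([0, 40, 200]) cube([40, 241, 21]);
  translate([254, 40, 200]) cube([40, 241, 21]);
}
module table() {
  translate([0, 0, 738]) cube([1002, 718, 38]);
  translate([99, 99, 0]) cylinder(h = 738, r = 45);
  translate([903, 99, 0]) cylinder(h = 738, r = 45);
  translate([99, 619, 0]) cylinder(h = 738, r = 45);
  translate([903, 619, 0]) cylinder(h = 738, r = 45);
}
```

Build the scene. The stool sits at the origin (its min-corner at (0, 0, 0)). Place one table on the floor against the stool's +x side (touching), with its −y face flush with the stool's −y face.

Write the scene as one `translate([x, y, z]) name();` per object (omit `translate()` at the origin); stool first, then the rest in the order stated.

stool();
translate([294, 0, 0]) table();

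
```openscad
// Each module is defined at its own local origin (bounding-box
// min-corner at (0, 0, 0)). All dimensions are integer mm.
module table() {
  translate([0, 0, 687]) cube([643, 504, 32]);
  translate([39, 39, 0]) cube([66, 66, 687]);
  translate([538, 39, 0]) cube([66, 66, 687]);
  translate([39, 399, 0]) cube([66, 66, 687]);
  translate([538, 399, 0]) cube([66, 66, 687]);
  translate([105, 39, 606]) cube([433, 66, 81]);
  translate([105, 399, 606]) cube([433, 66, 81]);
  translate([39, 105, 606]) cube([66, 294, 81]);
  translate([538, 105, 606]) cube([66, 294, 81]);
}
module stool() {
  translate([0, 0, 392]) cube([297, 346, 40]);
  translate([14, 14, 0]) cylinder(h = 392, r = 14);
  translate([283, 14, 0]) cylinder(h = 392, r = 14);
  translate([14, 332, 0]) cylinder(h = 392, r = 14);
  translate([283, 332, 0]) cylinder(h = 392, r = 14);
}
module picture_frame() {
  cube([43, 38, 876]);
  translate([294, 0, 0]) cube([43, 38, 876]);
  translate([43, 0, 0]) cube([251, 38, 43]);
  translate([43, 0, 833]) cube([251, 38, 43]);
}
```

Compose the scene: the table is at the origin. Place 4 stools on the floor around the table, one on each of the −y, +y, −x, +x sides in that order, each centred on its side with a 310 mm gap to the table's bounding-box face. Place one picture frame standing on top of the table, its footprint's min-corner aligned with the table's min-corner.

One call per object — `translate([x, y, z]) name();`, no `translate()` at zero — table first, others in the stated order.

table();
translate([173, -656, 0]) stool();
translate([173, 814, 0]) stool();
translate([-607, 79, 0]) stool();
translate([953, 79, 0]) stool();
translate([0, 0, 719]) picture_frame();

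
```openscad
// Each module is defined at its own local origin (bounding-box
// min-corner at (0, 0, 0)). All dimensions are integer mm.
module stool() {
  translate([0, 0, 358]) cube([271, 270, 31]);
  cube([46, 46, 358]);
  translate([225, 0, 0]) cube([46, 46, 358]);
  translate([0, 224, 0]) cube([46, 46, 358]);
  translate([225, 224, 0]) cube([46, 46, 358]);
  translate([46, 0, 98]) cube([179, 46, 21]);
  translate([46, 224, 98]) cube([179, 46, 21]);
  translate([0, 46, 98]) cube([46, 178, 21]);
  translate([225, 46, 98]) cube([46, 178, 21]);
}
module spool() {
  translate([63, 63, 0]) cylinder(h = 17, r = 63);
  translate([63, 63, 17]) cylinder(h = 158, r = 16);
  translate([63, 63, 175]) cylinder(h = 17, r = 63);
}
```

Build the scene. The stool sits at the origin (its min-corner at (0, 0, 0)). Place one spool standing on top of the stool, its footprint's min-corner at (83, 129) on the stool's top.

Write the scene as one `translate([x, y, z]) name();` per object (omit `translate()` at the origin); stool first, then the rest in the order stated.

stool();
translate([83, 129, 389]) spool();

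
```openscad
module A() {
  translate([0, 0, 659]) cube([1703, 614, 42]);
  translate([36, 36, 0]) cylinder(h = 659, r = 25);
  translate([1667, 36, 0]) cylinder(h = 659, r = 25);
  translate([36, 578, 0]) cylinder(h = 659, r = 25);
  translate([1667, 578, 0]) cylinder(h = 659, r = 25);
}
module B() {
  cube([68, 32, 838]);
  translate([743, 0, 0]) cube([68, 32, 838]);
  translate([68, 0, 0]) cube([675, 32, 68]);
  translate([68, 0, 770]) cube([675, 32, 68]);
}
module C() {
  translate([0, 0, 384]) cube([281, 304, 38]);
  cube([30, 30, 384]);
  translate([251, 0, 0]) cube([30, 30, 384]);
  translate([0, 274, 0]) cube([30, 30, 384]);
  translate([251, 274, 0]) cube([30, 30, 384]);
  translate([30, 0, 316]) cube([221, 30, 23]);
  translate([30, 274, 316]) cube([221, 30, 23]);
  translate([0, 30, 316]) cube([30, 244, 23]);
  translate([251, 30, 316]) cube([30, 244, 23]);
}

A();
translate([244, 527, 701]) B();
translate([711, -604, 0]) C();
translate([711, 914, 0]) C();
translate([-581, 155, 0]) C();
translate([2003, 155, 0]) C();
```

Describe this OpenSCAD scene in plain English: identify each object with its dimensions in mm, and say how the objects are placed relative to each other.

A is a table with a 1703×614 mm rectangular top, 42 mm thick, top surface at z = 701 mm, supported by four round legs of 50 mm diameter, each leg's bounding box inset 11 mm from the nearest pair of top edges, running from the floor.

B is a picture frame with a 675×702 mm rectangular opening (x by z) and a uniform 68 mm border on every side. Frame depth is 32 mm along y. It is built from two vertical stiles running the full outside height and two horizontal rails spanning the gap between the stiles.

C is a four-legged stool. The seat is a 281×304×38 mm slab whose top surface is at z = 422 mm; four square legs, each 30×30 mm in cross-section, run from the floor (z = 0) to the underside of the seat, each flush with a corner of the seat. Four stretchers, 30 mm wide and 23 mm tall, connect adjacent legs with their undersides at z = 316 mm, each running between the inner faces of the legs it joins and aligned with the legs' outer faces on the other axis.

The picture frame is on top of the table. Four stools sit around the table at the −y, +y, −x, +x sides.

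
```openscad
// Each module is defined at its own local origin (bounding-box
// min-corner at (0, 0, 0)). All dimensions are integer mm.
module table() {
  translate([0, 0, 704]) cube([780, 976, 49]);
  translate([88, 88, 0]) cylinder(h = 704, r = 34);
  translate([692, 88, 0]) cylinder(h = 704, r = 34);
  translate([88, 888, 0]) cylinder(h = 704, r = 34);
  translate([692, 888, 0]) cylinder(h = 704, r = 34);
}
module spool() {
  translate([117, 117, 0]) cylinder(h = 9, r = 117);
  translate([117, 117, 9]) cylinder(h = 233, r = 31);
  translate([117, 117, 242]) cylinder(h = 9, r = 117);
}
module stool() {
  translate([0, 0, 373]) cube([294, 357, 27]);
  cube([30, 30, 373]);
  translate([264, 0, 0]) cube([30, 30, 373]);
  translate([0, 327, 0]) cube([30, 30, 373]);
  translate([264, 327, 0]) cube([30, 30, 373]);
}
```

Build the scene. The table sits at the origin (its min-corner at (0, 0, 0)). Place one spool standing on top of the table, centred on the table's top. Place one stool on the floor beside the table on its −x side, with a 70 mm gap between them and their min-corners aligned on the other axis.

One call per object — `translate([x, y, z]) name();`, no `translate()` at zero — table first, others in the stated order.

table();
translate([273, 371, 753]) spool();
translate([-364, 0, 0]) stool();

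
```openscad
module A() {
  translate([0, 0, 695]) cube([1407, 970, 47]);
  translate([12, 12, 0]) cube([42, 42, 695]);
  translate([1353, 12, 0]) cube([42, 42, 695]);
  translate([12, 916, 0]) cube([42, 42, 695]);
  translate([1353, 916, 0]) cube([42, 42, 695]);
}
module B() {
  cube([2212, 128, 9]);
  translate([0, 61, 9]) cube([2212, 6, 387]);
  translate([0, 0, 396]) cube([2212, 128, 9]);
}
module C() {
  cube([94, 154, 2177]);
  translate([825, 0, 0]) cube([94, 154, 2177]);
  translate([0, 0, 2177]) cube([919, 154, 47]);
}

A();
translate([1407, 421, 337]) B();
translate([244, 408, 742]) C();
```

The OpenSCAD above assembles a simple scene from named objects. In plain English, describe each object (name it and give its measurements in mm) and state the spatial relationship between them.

A is a table with a 1407×970 mm rectangular top, 47 mm thick, top surface at z = 742 mm, supported by four 42×42 mm square legs, each inset 12 mm from the nearest pair of top edges, running from the floor.

B is an I-beam lying along x, 2212 mm long. Overall section height 405 mm. Two flanges 128 mm wide (y) and 9 mm thick, one on the floor and one at the top; a web 6 mm thick runs between them, centred on the flange width.

C is a door frame. The clear opening is 731 mm wide and 2177 mm high. Two 94 mm wide jambs, 154 mm deep, stand either side of the opening from the floor to the top of the opening. A 47 mm thick head sits across the top of both jambs, spanning the full outside width of the frame.

The I-beam is beside the table with their tops flush at z = 742. The door frame is on top of the table, centred.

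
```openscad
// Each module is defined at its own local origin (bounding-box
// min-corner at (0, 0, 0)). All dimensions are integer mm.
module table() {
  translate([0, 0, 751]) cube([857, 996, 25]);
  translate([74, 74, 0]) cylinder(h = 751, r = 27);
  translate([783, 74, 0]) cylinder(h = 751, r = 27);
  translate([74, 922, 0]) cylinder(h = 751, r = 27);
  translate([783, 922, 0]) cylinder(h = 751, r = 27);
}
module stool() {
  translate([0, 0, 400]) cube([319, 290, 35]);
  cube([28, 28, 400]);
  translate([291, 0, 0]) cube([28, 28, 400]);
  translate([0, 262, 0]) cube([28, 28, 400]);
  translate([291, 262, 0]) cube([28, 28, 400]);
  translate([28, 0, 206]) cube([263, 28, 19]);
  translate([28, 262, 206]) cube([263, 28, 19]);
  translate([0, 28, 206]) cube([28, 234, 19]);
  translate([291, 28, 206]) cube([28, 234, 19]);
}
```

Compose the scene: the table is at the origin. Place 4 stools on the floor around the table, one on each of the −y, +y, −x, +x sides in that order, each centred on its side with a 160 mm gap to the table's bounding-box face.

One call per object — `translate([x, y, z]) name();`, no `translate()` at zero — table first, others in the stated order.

table();
translate([269, -450, 0]) stool();
translate([269, 1156, 0]) stool();
translate([-479, 353, 0]) stool();
translate([1017, 353, 0]) stool();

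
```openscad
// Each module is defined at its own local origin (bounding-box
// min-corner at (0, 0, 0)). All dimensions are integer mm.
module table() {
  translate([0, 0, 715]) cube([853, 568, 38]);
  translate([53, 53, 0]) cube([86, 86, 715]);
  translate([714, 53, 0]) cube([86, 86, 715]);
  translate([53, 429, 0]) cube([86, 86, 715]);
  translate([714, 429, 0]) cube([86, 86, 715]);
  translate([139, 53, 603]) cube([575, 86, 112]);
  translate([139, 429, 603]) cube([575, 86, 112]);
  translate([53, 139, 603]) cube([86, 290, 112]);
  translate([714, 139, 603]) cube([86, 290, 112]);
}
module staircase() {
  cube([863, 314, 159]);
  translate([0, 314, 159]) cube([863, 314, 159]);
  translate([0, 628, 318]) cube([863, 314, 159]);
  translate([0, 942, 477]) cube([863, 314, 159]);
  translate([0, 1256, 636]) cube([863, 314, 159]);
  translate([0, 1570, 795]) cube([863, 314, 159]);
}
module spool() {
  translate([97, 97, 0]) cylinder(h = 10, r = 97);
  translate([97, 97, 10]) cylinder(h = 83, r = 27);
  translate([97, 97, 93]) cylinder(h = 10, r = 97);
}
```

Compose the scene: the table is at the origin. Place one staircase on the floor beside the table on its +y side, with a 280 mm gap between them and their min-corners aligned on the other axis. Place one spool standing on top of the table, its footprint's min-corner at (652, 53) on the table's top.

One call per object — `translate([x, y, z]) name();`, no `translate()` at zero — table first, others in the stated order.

table();
translate([0, 848, 0]) staircase();
translate([652, 53, 753]) spool();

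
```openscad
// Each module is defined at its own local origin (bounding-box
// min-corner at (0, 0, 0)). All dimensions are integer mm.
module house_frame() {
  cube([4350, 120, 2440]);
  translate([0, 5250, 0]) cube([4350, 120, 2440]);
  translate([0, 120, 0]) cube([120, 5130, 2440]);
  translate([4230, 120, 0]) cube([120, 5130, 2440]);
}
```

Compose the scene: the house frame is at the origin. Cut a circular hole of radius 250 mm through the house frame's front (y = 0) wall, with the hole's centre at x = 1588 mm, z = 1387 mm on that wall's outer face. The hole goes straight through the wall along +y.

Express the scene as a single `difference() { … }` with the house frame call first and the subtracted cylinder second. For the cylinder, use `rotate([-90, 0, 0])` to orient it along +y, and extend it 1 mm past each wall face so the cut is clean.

difference() {
  house_frame();
  translate([1588, -1, 1387]) rotate([-90, 0, 0]) cylinder(h = 122, r = 250);
}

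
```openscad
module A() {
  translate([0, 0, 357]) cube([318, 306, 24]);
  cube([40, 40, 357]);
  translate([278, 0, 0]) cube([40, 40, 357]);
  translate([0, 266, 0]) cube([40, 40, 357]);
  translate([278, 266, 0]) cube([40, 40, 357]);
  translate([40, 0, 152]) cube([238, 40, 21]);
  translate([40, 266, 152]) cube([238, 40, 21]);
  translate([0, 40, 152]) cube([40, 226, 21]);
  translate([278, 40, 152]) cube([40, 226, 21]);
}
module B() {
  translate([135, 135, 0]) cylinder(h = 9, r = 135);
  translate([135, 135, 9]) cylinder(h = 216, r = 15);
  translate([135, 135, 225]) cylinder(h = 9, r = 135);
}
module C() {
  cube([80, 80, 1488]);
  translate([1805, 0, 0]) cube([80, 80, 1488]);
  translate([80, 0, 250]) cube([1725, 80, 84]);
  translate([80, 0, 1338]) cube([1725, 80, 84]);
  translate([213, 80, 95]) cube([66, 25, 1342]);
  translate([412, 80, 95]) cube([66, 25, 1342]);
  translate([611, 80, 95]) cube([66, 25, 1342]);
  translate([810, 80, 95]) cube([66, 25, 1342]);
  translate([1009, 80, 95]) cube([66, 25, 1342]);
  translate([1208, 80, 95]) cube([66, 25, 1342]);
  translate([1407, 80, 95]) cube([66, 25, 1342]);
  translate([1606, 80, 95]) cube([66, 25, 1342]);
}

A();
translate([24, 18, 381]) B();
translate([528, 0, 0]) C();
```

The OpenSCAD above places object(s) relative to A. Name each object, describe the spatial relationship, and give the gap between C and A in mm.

The fence section's nearest face is 210 mm from the stool's +x face.

A is a stool. B is a spool. C is a fence section. The spool is on top of the stool, centred. The fence section is on the floor beside the stool on its +x side. The gap between the fence section and the stool is 210 mm.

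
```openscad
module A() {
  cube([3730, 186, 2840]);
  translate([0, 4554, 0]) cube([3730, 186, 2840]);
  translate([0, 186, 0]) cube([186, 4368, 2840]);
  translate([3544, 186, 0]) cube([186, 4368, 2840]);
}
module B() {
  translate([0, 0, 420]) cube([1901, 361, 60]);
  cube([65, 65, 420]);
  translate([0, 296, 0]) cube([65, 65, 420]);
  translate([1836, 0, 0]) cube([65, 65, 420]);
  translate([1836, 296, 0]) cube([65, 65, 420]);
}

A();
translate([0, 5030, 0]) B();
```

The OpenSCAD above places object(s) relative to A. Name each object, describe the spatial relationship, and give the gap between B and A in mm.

A is a house frame. B is a bench. The bench is on the floor beside the house frame on its +y side. The gap between the bench and the house frame is 290 mm.

The bench's nearest face is 290 mm from the house frame's +y face.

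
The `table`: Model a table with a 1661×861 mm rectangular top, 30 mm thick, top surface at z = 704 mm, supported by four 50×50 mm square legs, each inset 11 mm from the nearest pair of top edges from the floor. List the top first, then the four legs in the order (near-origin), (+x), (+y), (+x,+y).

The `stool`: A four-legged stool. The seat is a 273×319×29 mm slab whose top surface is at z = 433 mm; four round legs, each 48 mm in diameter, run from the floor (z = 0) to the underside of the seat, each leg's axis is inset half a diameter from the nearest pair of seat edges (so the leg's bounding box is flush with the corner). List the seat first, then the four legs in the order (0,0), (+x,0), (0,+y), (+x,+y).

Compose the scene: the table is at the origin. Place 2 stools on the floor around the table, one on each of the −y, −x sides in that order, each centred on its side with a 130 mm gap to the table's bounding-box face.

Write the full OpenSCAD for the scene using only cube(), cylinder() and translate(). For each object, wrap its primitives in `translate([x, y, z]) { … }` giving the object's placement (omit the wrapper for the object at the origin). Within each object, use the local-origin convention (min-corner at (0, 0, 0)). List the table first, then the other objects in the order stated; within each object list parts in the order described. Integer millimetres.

translate([0, 0, 674]) cube([1661, 861, 30]);
translate([11, 11, 0]) cube([50, 50, 674]);
translate([1600, 11, 0]) cube([50, 50, 674]);
translate([11, 800, 0]) cube([50, 50, 674]);
translate([1600, 800, 0]) cube([50, 50, 674]);
translate([694, -449, 0]) {
  translate([0, 0, 404]) cube([273, 319, 29]);
  translate([24, 24, 0]) cylinder(h = 404, r = 24);
  translate([249, 24, 0]) cylinder(h = 404, r = 24);
  translate([24, 295, 0]) cylinder(h = 404, r = 24);
  translate([249, 295, 0]) cylinder(h = 404, r = 24);
}
translate([-403, 271, 0]) {
  translate([0, 0, 404]) cube([273, 319, 29]);
  translate([24, 24, 0]) cylinder(h = 404, r = 24);
  translate([249, 24, 0]) cylinder(h = 404, r = 24);
  translate([24, 295, 0]) cylinder(h = 404, r = 24);
  translate([249, 295, 0]) cylinder(h = 404, r = 24);
}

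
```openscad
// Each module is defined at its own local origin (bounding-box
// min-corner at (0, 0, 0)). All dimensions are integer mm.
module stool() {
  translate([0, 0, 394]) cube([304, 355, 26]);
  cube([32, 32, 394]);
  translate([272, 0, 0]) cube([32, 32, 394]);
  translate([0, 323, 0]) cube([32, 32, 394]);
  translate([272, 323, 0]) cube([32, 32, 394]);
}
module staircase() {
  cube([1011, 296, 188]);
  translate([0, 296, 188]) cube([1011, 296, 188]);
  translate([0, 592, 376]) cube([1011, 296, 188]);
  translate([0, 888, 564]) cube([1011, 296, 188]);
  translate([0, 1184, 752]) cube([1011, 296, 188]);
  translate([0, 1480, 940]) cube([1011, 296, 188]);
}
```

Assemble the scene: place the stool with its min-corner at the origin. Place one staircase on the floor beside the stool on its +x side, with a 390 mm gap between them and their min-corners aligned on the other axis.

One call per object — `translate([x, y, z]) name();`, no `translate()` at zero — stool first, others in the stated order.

stool();
translate([694, 0, 0]) staircase();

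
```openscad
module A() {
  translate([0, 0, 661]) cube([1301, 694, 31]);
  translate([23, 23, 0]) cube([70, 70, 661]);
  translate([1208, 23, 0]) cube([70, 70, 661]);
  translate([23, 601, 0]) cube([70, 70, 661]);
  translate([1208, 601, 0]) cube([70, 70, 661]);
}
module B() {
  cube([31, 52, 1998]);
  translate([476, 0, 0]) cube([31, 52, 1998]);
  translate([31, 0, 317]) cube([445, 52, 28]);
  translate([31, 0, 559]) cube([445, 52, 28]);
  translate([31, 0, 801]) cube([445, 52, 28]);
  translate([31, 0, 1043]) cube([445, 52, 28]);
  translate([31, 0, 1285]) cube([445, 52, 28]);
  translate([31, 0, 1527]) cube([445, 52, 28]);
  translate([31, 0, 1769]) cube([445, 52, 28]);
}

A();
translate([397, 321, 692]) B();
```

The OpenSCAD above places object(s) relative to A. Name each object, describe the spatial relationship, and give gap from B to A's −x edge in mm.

The ladder's min-x is at 397; the table's min-x is 0; gap = 397 mm.

A is a table. B is a ladder. The ladder is on top of the table, centred. The gap from the ladder to the table's −x edge is 397 mm.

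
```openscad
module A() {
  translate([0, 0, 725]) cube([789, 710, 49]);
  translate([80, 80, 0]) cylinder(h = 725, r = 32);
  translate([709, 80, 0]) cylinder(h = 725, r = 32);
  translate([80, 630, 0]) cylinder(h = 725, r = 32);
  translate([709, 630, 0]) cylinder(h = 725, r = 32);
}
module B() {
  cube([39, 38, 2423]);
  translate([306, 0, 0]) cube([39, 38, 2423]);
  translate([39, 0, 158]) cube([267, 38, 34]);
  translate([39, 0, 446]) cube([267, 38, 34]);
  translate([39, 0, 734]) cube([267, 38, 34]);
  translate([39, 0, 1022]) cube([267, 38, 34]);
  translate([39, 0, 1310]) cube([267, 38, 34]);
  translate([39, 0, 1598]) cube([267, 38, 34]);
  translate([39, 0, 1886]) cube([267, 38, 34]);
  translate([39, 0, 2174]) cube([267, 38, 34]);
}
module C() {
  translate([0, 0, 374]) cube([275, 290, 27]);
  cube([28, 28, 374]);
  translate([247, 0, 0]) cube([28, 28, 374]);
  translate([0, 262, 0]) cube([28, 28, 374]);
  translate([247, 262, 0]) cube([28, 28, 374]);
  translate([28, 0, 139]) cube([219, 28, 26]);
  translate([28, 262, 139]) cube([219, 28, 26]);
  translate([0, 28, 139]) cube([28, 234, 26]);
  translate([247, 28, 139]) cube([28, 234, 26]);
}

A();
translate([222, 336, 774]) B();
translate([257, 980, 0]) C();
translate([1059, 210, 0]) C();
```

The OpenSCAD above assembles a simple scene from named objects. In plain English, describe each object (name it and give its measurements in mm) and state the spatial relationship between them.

A is a rectangular dining table. The top is 789×710×49 mm with its upper surface at z = 774 mm. It stands on four round legs of 64 mm diameter, each leg's bounding box inset 48 mm from the nearest pair of top edges, running from the floor to the underside of the top.

B is a wooden ladder with two side rails of 39×38 mm section and 2423 mm height, set 345 mm apart overall. Between them run 8 rectangular rungs (38 mm deep, 34 mm thick), front faces flush with the rails' −y face. The bottom of the first rung is 158 mm above the floor and each subsequent rung is 288 mm higher than the one below.

C is a simple wooden stool: a rectangular seat 275 mm (x) by 290 mm (y), 27 mm thick, top face at z = 401 mm, on four square legs, each 28×28 mm in cross-section. The legs rest on z = 0, each flush with a corner of the seat. Four stretchers, 28 mm wide and 26 mm tall, connect adjacent legs with their undersides at z = 139 mm, each running between the inner faces of the legs it joins and aligned with the legs' outer faces on the other axis.

The ladder is on top of the table, centred. Two stools sit around the table at the +y, +x sides.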